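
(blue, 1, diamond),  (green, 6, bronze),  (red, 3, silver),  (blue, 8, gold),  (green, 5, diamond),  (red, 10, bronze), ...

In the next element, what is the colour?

Colour: blue, green, red, blue, green, red → blue (repeats blue → green → red).

blue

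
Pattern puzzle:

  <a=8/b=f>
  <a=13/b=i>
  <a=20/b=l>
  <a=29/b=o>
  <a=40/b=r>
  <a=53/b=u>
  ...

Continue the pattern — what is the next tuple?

A: differences are 5, 7, 9, … (increasing by 2 each time); 8, 13, 20, 29, 40, 53 → 68.
B — letters move forward 3 places in the alphabet: f, i, l, o, r, u → x.
Putting it together: <a=68/b=x>.

<a=68/b=x>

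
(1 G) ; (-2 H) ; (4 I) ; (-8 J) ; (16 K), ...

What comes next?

(-32 L)

First value: 1, -2, 4, -8, 16 → -32 (×(-2) each step).
Letter: letters move forward 1 place in the alphabet, so G, H, I, J, K → L.
Combining the parts gives (-32 L).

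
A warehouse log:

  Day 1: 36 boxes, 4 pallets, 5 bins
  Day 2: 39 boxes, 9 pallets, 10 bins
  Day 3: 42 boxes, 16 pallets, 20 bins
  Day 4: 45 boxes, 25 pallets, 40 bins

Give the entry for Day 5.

Boxes — +3 each step: 36, 39, 42, 45 → 48.
Pallets — perfect squares: 2², 3², 4², …: 4, 9, 16, 25 → 36.
Bins: ×2 each step; 5, 10, 20, 40 → 80.
Putting it together: 48 boxes, 36 pallets, 80 bins.

48 boxes, 36 pallets, 80 bins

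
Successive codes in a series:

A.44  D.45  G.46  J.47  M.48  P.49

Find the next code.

Letter goes A, D, G, J, M, P → S (letters move forward 3 places in the alphabet).
For the second component, +1 each step: 44, 45, 46, 47, 48, 49 → 50.
Putting it together: S.50.

S.50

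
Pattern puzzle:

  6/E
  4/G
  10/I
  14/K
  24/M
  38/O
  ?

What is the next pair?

62/Q

First entry goes 6, 4, 10, 14, 24, 38 → 62 (each term is the sum of the two before it).
Letter: letters move forward 2 places in the alphabet; E, G, I, K, M, O → Q.
Putting it together: 62/Q.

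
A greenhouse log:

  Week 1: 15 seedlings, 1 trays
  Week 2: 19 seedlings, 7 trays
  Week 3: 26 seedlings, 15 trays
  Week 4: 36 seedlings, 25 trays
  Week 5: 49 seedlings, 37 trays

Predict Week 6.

65 seedlings, 51 trays

Seedlings goes 15, 19, 26, 36, 49 → 65 (differences are 4, 7, 10, … (increasing by 3 each time)).
Trays: differences are 6, 8, 10, … (increasing by 2 each time), so 1, 7, 15, 25, 37 → 51.
So the next line is 65 seedlings, 51 trays.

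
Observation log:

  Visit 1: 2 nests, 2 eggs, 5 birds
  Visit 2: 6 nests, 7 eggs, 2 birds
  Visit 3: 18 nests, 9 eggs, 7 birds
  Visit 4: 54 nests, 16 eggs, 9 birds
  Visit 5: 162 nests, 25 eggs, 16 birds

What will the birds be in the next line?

25

For the eggs, each term is the sum of the two before it: 2, 7, 9, 16, 25 → 41.
Birds goes 5, 2, 7, 9, 16 → 25 (always the previous value of the eggs).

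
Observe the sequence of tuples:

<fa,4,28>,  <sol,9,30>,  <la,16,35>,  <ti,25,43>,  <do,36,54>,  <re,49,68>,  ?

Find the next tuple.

Note: runs through the solfège scale do→ti; fa, sol, la, ti, do, re → mi.
Second coordinate: 4, 9, 16, 25, 36, 49 → 64 (perfect squares: 2², 3², 4², …).
Third coordinate goes 28, 30, 35, 43, 54, 68 → 85 (differences are 2, 5, 8, … (increasing by 3 each time)).
So the next tuple is <mi,64,85>.

<mi,64,85>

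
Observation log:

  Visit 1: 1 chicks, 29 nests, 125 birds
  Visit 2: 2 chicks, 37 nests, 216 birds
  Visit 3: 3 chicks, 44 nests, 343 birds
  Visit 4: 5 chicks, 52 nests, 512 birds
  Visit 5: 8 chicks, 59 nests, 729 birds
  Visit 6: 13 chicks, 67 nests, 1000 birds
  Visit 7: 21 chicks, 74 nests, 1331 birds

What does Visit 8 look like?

Chicks: each term is the sum of the two before it, so 1, 2, 3, 5, 8, 13, 21 → 34.
Nests — alternating steps +8, +7, +8, +7, …: 29, 37, 44, 52, 59, 67, 74 → 82.
Birds: perfect cubes: 5³, 6³, 7³, …, so 125, 216, 343, 512, 729, 1000, 1331 → 1728.
So the next row is 34 chicks, 82 nests, 1728 birds.

34 chicks, 82 nests, 1728 birds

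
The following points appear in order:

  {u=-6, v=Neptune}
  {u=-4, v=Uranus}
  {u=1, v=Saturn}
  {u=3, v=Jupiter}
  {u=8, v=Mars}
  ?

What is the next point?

U — alternating steps +2, +5, +2, +5, …: -6, -4, 1, 3, 8 → 10.
V — runs backward through the planets Mercury→Neptune: Neptune, Uranus, Saturn, Jupiter, Mars → Earth.
So the next point is {u=10, v=Earth}.

{u=10, v=Earth}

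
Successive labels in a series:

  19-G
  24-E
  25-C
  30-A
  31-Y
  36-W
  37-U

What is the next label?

First component: alternating steps +5, +1, +5, +1, …, so 19, 24, 25, 30, 31, 36, 37 → 42.
Letter: letters move back 2 places in the alphabet, wrapping A→Z; G, E, C, A, Y, W, U → S.
So the next label is 42-S.

42-S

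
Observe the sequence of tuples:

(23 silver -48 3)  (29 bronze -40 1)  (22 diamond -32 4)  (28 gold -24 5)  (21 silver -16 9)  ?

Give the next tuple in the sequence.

(27 bronze -8 14)

First value: alternating steps +6, −7, +6, −7, …, so 23, 29, 22, 28, 21 → 27.
For the rank, repeats silver → bronze → diamond → gold: silver, bronze, diamond, gold, silver → bronze.
Third value: -48, -40, -32, -24, -16 → -8 (+8 each step).
Fourth value goes 3, 1, 4, 5, 9 → 14 (each term is the sum of the two before it).
Combining the parts gives (27 bronze -8 14).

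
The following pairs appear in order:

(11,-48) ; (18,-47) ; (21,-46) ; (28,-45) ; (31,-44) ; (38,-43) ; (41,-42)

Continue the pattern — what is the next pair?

For the first coordinate, alternating steps +7, +3, +7, +3, …: 11, 18, 21, 28, 31, 38, 41 → 48.
Second coordinate: -48, -47, -46, -45, -44, -43, -42 → -41 (+1 each step).
So the next pair is (48,-41).

(48,-41)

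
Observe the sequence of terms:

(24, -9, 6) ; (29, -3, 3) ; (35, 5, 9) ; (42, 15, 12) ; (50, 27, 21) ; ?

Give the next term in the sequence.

(59, 41, 33)

For the first value, differences are 5, 6, 7, … (increasing by 1 each time): 24, 29, 35, 42, 50 → 59.
Second value: -9, -3, 5, 15, 27 → 41 (differences are 6, 8, 10, … (increasing by 2 each time)).
Third value: 6, 3, 9, 12, 21 → 33 (each term is the sum of the two before it).
Putting it together: (59, 41, 33).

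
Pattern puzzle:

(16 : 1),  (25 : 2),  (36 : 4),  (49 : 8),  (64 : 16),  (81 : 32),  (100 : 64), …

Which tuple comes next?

(121 : 128)

First coordinate: perfect squares: 4², 5², 6², …, so 16, 25, 36, 49, 64, 81, 100 → 121.
Second coordinate goes 1, 2, 4, 8, 16, 32, 64 → 128 (×2 each step).
So the next tuple is (121 : 128).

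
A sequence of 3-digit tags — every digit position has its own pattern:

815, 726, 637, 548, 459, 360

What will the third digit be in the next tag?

1

Third digit: +1 each step, mod 10, so 5, 6, 7, 8, 9, 0 → 1.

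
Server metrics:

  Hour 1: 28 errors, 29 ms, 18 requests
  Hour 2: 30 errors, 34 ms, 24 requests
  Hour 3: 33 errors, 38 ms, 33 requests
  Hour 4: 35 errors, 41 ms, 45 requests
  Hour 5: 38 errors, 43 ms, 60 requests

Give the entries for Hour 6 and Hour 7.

Errors: alternating steps +2, +3, +2, +3, …; 28, 30, 33, 35, 38 → 40 → 43.
Ms goes 29, 34, 38, 41, 43 → 44 → 44 (differences are 5, 4, 3, … (decreasing by 1 each time)).
For the requests, differences are 6, 9, 12, … (increasing by 3 each time): 18, 24, 33, 45, 60 → 78 → 99.
Putting the parts together: 40 errors, 44 ms, 78 requests and then 43 errors, 44 ms, 99 requests.

40 errors, 44 ms, 78 requests; 43 errors, 44 ms, 99 requests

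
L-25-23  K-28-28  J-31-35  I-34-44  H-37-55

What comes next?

Letter goes L, K, J, I, H → G (letters move back 1 place in the alphabet).
Second component: +3 each step; 25, 28, 31, 34, 37 → 40.
For the third component, differences are 5, 7, 9, … (increasing by 2 each time): 23, 28, 35, 44, 55 → 68.
So the next label is G-40-68.

G-40-68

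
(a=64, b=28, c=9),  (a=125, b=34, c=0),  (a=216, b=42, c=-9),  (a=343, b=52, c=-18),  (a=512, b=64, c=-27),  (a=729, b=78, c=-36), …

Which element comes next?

A: perfect cubes: 4³, 5³, 6³, …, so 64, 125, 216, 343, 512, 729 → 1000.
B — differences are 6, 8, 10, … (increasing by 2 each time): 28, 34, 42, 52, 64, 78 → 94.
C: 9, 0, -9, -18, -27, -36 → -45 (−9 each step).
So the next element is (a=1000, b=94, c=-45).

(a=1000, b=94, c=-45)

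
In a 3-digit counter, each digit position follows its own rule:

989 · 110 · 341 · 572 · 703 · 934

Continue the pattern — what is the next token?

165

First digit goes 9, 1, 3, 5, 7, 9 → 1 (+2 each step, mod 10).
Second digit: +3 each step, mod 10, so 8, 1, 4, 7, 0, 3 → 6.
Third digit: +1 each step, mod 10; 9, 0, 1, 2, 3, 4 → 5.
Combining the parts gives 165.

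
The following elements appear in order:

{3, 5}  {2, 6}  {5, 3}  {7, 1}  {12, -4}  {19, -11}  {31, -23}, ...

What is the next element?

First entry: 3, 2, 5, 7, 12, 19, 31 → 50 (each term is the sum of the two before it).
Second entry — together with the first entry always sums to 8: 5, 6, 3, 1, -4, -11, -23 → -42.
Putting it together: {50, -42}.

{50, -42}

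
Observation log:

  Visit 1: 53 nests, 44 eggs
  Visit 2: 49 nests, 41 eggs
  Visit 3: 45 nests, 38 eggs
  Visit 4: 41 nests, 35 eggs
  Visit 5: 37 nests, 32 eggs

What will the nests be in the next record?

33

Nests: −4 each step, so 53, 49, 45, 41, 37 → 33.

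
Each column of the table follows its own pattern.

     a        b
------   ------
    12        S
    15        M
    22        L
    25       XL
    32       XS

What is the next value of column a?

35

Column a goes 12, 15, 22, 25, 32 → 35 (alternating steps +3, +7, +3, +7, …).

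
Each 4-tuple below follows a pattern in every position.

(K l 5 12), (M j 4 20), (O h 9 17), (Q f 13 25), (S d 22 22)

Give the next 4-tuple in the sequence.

(U b 35 30)

For the first letter, letters move forward 2 places in the alphabet: K, M, O, Q, S → U.
For the second letter, letters move back 2 places in the alphabet: l, j, h, f, d → b.
Third coordinate: each term is the sum of the two before it; 5, 4, 9, 13, 22 → 35.
Fourth coordinate: alternating steps +8, −3, +8, −3, …, so 12, 20, 17, 25, 22 → 30.
Combining the parts gives (U b 35 30).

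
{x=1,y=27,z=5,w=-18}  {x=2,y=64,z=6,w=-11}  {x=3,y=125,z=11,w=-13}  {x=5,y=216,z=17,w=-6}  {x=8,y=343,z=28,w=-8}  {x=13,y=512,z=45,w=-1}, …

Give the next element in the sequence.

X: 1, 2, 3, 5, 8, 13 → 21 (each term is the sum of the two before it).
Y: 27, 64, 125, 216, 343, 512 → 729 (perfect cubes: 3³, 4³, 5³, …).
Z — each term is the sum of the two before it: 5, 6, 11, 17, 28, 45 → 73.
W: alternating steps +7, −2, +7, −2, …; -18, -11, -13, -6, -8, -1 → -3.
Combining the parts gives {x=21,y=729,z=73,w=-3}.

{x=21,y=729,z=73,w=-3}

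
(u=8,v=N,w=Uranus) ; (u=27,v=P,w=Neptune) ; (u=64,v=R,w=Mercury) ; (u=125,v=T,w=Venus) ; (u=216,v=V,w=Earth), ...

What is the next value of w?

W: runs through the planets Mercury→Neptune, so Uranus, Neptune, Mercury, Venus, Earth → Mars.

Mars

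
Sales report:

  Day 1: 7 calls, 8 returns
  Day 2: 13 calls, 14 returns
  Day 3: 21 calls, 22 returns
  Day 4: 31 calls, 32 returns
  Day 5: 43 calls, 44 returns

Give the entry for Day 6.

For the calls, differences are 6, 8, 10, … (increasing by 2 each time): 7, 13, 21, 31, 43 → 57.
Returns: 8, 14, 22, 32, 44 → 58 (always 1 more than the calls).
Combining the parts gives 57 calls, 58 returns.

57 calls, 58 returns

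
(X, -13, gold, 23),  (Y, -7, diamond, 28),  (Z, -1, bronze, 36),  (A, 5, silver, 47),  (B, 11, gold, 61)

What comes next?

(C, 17, diamond, 78)

Letter: letters move forward 1 place in the alphabet, wrapping Z→A, so X, Y, Z, A, B → C.
Second coordinate — +6 each step: -13, -7, -1, 5, 11 → 17.
Rank: repeats gold → diamond → bronze → silver, so gold, diamond, bronze, silver, gold → diamond.
Fourth coordinate: differences are 5, 8, 11, … (increasing by 3 each time); 23, 28, 36, 47, 61 → 78.
Putting it together: (C, 17, diamond, 78).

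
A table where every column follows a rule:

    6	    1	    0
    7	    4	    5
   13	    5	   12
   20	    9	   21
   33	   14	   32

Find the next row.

53  23  45

First component: 6, 7, 13, 20, 33 → 53 (each term is the sum of the two before it).
Second component — each term is the sum of the two before it: 1, 4, 5, 9, 14 → 23.
Third component: differences are 5, 7, 9, … (increasing by 2 each time), so 0, 5, 12, 21, 32 → 45.
So the next row is 53  23  45.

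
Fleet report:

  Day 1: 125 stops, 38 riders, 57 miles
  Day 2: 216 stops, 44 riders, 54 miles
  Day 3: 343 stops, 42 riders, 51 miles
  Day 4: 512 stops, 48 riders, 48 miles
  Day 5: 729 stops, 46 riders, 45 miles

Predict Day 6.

Stops — perfect cubes: 5³, 6³, 7³, …: 125, 216, 343, 512, 729 → 1000.
Riders — alternating steps +6, −2, +6, −2, …: 38, 44, 42, 48, 46 → 52.
Miles goes 57, 54, 51, 48, 45 → 42 (−3 each step).
So the next row is 1000 stops, 52 riders, 42 miles.

1000 stops, 52 riders, 42 miles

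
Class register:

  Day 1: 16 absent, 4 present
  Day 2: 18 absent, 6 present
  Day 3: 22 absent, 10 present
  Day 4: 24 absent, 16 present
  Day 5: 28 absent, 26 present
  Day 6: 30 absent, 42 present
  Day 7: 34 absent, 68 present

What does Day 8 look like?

36 absent, 110 present

Absent goes 16, 18, 22, 24, 28, 30, 34 → 36 (alternating steps +2, +4, +2, +4, …).
Present: each term is the sum of the two before it, so 4, 6, 10, 16, 26, 42, 68 → 110.
So the next line is 36 absent, 110 present.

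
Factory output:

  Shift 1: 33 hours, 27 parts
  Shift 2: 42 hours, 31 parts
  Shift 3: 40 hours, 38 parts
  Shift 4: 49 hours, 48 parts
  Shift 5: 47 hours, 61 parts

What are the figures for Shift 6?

56 hours, 77 parts

Hours: alternating steps +9, −2, +9, −2, …, so 33, 42, 40, 49, 47 → 56.
Parts: 27, 31, 38, 48, 61 → 77 (differences are 4, 7, 10, … (increasing by 3 each time)).
So the next record is 56 hours, 77 parts.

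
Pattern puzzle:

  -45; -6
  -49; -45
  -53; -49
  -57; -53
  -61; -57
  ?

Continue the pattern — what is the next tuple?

-65; -61

First entry — −4 each step: -45, -49, -53, -57, -61 → -65.
Second entry — always the previous value of the first entry: -6, -45, -49, -53, -57 → -61.
So the next tuple is -65; -61.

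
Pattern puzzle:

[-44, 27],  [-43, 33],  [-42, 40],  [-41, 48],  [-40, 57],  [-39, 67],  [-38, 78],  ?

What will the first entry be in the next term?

First entry — +1 each step: -44, -43, -42, -41, -40, -39, -38 → -37.

-37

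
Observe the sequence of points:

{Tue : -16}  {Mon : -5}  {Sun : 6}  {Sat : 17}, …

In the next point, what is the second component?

28

Second component: +11 each step; -16, -5, 6, 17 → 28.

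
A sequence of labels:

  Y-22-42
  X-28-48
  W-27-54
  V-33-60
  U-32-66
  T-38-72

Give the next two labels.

S-37-78 then R-43-84

Letter: Y, X, W, V, U, T → S → R (letters move back 1 place in the alphabet).
Second component — alternating steps +6, −1, +6, −1, …: 22, 28, 27, 33, 32, 38 → 37 → 43.
Third component: 42, 48, 54, 60, 66, 72 → 78 → 84 (+6 each step).
So the next two labels are S-37-78 and R-43-84.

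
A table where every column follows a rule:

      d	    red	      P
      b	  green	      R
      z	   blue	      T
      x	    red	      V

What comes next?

v  green  X

First letter — letters move back 2 places in the alphabet, wrapping A→Z: d, b, z, x → v.
Colour goes red, green, blue, red → green (repeats red → green → blue).
Second letter: P, R, T, V → X (letters move forward 2 places in the alphabet).
Combining the parts gives v  green  X.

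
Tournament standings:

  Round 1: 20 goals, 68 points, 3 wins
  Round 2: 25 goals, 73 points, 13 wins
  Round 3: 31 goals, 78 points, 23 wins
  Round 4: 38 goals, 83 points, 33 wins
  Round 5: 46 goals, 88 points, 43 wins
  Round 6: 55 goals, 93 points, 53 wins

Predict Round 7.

Goals — differences are 5, 6, 7, … (increasing by 1 each time): 20, 25, 31, 38, 46, 55 → 65.
Points — +5 each step: 68, 73, 78, 83, 88, 93 → 98.
For the wins, +10 each step: 3, 13, 23, 33, 43, 53 → 63.
Putting it together: 65 goals, 98 points, 63 wins.

65 goals, 98 points, 63 wins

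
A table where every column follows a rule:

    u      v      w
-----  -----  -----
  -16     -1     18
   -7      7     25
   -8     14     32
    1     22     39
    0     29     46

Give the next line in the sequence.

For the column u, alternating steps +9, −1, +9, −1, …: -16, -7, -8, 1, 0 → 9.
For the column v, alternating steps +8, +7, +8, +7, …: -1, 7, 14, 22, 29 → 37.
Column w: +7 each step; 18, 25, 32, 39, 46 → 53.
Combining the parts gives 9  37  53.

9  37  53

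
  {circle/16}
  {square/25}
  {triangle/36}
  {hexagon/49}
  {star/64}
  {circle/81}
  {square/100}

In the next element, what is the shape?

triangle

Shape goes circle, square, triangle, hexagon, star, circle, square → triangle (repeats circle → square → triangle → hexagon → star).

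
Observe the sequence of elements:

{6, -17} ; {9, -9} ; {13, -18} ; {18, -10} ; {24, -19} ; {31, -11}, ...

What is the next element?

First slot: differences are 3, 4, 5, … (increasing by 1 each time); 6, 9, 13, 18, 24, 31 → 39.
Second slot: alternating steps +8, −9, +8, −9, …, so -17, -9, -18, -10, -19, -11 → -20.
Putting it together: {39, -20}.

{39, -20}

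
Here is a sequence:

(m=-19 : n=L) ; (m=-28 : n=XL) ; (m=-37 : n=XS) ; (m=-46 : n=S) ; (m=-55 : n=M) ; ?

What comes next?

M: −9 each step; -19, -28, -37, -46, -55 → -64.
N: runs through clothing sizes XS→XL, so L, XL, XS, S, M → L.
Combining the parts gives (m=-64 : n=L).

(m=-64 : n=L)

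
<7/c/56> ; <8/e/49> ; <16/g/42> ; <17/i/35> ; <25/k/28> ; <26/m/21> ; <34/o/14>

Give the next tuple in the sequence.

First value: 7, 8, 16, 17, 25, 26, 34 → 35 (alternating steps +1, +8, +1, +8, …).
Letter: c, e, g, i, k, m, o → q (letters move forward 2 places in the alphabet).
Third value goes 56, 49, 42, 35, 28, 21, 14 → 7 (−7 each step).
Putting it together: <35/q/7>.

<35/q/7>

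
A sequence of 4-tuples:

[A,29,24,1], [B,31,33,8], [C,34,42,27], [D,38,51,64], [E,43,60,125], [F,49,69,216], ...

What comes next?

For the letter, letters move forward 1 place in the alphabet: A, B, C, D, E, F → G.
Second component: differences are 2, 3, 4, … (increasing by 1 each time), so 29, 31, 34, 38, 43, 49 → 56.
Third component: +9 each step; 24, 33, 42, 51, 60, 69 → 78.
Fourth component goes 1, 8, 27, 64, 125, 216 → 343 (perfect cubes: 1³, 2³, 3³, …).
Putting it together: [G,56,78,343].

[G,56,78,343]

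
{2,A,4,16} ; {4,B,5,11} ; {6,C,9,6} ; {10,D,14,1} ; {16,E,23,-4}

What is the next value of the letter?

First component — each term is the sum of the two before it: 2, 4, 6, 10, 16 → 26.
Letter: A, B, C, D, E → F (letters move forward 1 place in the alphabet).
Third component — each term is the sum of the two before it: 4, 5, 9, 14, 23 → 37.
Fourth component goes 16, 11, 6, 1, -4 → -9 (−5 each step).

F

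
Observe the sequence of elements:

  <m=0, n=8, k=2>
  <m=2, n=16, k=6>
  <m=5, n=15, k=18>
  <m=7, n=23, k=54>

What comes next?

M: alternating steps +2, +3, +2, +3, …, so 0, 2, 5, 7 → 10.
N: alternating steps +8, −1, +8, −1, …; 8, 16, 15, 23 → 22.
K: 2, 6, 18, 54 → 162 (×3 each step).
So the next element is <m=10, n=22, k=162>.

<m=10, n=22, k=162>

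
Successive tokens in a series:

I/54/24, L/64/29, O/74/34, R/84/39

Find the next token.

Letter goes I, L, O, R → U (letters move forward 3 places in the alphabet).
Second component: +10 each step; 54, 64, 74, 84 → 94.
Third component goes 24, 29, 34, 39 → 44 (+5 each step).
So the next token is U/94/44.

U/94/44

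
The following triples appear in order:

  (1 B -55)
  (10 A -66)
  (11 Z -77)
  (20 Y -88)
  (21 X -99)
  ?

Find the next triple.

First entry — alternating steps +9, +1, +9, +1, …: 1, 10, 11, 20, 21 → 30.
Letter: letters move back 1 place in the alphabet, wrapping A→Z; B, A, Z, Y, X → W.
Third entry — −11 each step: -55, -66, -77, -88, -99 → -110.
So the next triple is (30 W -110).

(30 W -110)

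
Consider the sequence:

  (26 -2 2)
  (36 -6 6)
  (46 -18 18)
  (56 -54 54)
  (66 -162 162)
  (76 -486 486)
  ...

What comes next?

First component: 26, 36, 46, 56, 66, 76 → 86 (+10 each step).
For the second component, ×3 each step: -2, -6, -18, -54, -162, -486 → -1458.
Third component: 2, 6, 18, 54, 162, 486 → 1458 (always the negative of the second component).
So the next term is (86 -1458 1458).

(86 -1458 1458)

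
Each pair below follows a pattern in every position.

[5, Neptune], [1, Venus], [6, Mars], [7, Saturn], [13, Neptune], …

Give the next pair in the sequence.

First component: 5, 1, 6, 7, 13 → 20 (each term is the sum of the two before it).
Planet: Neptune, Venus, Mars, Saturn, Neptune → Venus (repeats Neptune → Venus → Mars → Saturn).
So the next pair is [20, Venus].

[20, Venus]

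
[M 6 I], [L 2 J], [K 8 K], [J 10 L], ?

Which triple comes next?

[I 18 M]

First letter: M, L, K, J → I (letters move back 1 place in the alphabet).
Second coordinate — each term is the sum of the two before it: 6, 2, 8, 10 → 18.
Second letter — letters move forward 1 place in the alphabet: I, J, K, L → M.
So the next triple is [I 18 M].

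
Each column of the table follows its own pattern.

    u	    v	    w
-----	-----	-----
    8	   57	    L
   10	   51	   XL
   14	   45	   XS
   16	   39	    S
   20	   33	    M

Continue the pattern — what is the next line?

22  27  L

Column u goes 8, 10, 14, 16, 20 → 22 (alternating steps +2, +4, +2, +4, …).
Column v: 57, 51, 45, 39, 33 → 27 (−6 each step).
Column w goes L, XL, XS, S, M → L (runs through clothing sizes XS→XL).
So the next line is 22  27  L.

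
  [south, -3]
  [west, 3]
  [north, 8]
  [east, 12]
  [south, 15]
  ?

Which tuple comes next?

Direction: repeats south → west → north → east, so south, west, north, east, south → west.
Second part: differences are 6, 5, 4, … (decreasing by 1 each time), so -3, 3, 8, 12, 15 → 17.
Combining the parts gives [west, 17].

[west, 17]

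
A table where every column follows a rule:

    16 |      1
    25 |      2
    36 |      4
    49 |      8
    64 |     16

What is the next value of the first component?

For the first component, perfect squares: 4², 5², 6², …: 16, 25, 36, 49, 64 → 81.

81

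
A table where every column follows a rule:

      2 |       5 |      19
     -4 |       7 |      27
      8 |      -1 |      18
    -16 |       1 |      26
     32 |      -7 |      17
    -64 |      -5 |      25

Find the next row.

128  -13  16

First component: ×(-2) each step; 2, -4, 8, -16, 32, -64 → 128.
Second component: alternating steps +2, −8, +2, −8, …; 5, 7, -1, 1, -7, -5 → -13.
Third component — alternating steps +8, −9, +8, −9, …: 19, 27, 18, 26, 17, 25 → 16.
So the next row is 128  -13  16.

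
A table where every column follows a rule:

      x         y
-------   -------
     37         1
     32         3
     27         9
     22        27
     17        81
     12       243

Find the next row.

Column x: −5 each step, so 37, 32, 27, 22, 17, 12 → 7.
Column y: ×3 each step, so 1, 3, 9, 27, 81, 243 → 729.
So the next row is 7  729.

7  729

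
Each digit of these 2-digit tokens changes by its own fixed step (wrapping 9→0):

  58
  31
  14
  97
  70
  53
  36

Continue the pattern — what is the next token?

First digit: 5, 3, 1, 9, 7, 5, 3 → 1 (−2 each step, mod 10).
For the second digit, +3 each step, mod 10: 8, 1, 4, 7, 0, 3, 6 → 9.
So the next token is 19.

19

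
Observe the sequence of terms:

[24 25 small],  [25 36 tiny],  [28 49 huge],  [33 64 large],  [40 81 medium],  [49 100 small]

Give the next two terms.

[60 121 tiny], [73 144 huge]

First entry: 24, 25, 28, 33, 40, 49 → 60 → 73 (differences are 1, 3, 5, … (increasing by 2 each time)).
Second entry goes 25, 36, 49, 64, 81, 100 → 121 → 144 (perfect squares: 5², 6², 7², …).
Size goes small, tiny, huge, large, medium, small → tiny → huge (repeats small → tiny → huge → large → medium).
Putting the parts together: [60 121 tiny] and then [73 144 huge].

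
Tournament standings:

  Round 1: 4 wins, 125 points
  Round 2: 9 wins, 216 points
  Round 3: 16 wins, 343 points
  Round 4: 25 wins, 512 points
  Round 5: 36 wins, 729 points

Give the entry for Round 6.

Wins — perfect squares: 2², 3², 4², …: 4, 9, 16, 25, 36 → 49.
Points: perfect cubes: 5³, 6³, 7³, …; 125, 216, 343, 512, 729 → 1000.
Putting it together: 49 wins, 1000 points.

49 wins, 1000 points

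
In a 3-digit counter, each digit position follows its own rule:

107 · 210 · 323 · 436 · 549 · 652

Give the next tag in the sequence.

765

First digit: 1, 2, 3, 4, 5, 6 → 7 (+1 each step, mod 10).
Second digit goes 0, 1, 2, 3, 4, 5 → 6 (+1 each step, mod 10).
Third digit goes 7, 0, 3, 6, 9, 2 → 5 (+3 each step, mod 10).
Combining the parts gives 765.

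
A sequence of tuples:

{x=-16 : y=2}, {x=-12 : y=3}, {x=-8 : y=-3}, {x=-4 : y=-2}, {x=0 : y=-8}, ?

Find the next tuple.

{x=4 : y=-7}

X goes -16, -12, -8, -4, 0 → 4 (+4 each step).
Y — alternating steps +1, −6, +1, −6, …: 2, 3, -3, -2, -8 → -7.
Combining the parts gives {x=4 : y=-7}.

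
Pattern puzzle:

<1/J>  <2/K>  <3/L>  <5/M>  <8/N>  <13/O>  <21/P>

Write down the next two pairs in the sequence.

First slot: each term is the sum of the two before it, so 1, 2, 3, 5, 8, 13, 21 → 34 → 55.
Letter: letters move forward 1 place in the alphabet, so J, K, L, M, N, O, P → Q → R.
So the next two pairs are <34/Q> and <55/R>.

<34/Q>, <55/R>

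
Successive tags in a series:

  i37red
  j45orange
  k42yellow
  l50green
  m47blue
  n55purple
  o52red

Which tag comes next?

p60orange

Letter: i, j, k, l, m, n, o → p (letters move forward 1 place in the alphabet).
Second component — alternating steps +8, −3, +8, −3, …: 37, 45, 42, 50, 47, 55, 52 → 60.
Colour: red, orange, yellow, green, blue, purple, red → orange (repeats red → orange → yellow → green → blue → purple).
Putting it together: p60orange.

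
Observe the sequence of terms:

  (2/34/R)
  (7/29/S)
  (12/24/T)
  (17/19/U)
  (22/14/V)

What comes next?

(27/9/W)

For the first value, +5 each step: 2, 7, 12, 17, 22 → 27.
Second value — −5 each step: 34, 29, 24, 19, 14 → 9.
Letter goes R, S, T, U, V → W (letters move forward 1 place in the alphabet).
Putting it together: (27/9/W).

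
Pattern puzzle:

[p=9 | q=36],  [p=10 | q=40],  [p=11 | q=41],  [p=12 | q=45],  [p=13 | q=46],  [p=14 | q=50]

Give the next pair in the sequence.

For the p, +1 each step: 9, 10, 11, 12, 13, 14 → 15.
For the q, alternating steps +4, +1, +4, +1, …: 36, 40, 41, 45, 46, 50 → 51.
So the next pair is [p=15 | q=51].

[p=15 | q=51]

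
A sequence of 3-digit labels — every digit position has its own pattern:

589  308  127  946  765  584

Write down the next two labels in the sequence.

First digit: 5, 3, 1, 9, 7, 5 → 3 → 1 (−2 each step, mod 10).
Second digit goes 8, 0, 2, 4, 6, 8 → 0 → 2 (+2 each step, mod 10).
For the third digit, −1 each step, mod 10: 9, 8, 7, 6, 5, 4 → 3 → 2.
So the next two labels are 303 and 122.

303 then 122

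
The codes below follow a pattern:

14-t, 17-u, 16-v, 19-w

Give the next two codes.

18-x then 21-y

First component — alternating steps +3, −1, +3, −1, …: 14, 17, 16, 19 → 18 → 21.
Letter: letters move forward 1 place in the alphabet, so t, u, v, w → x → y.
Putting the parts together: 18-x and then 21-y.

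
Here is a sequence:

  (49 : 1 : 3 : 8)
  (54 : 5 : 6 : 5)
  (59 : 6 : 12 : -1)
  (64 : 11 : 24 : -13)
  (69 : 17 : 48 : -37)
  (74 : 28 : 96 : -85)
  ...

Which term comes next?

(79 : 45 : 192 : -181)

First slot: +5 each step; 49, 54, 59, 64, 69, 74 → 79.
Second slot goes 1, 5, 6, 11, 17, 28 → 45 (each term is the sum of the two before it).
For the third slot, ×2 each step: 3, 6, 12, 24, 48, 96 → 192.
Fourth slot: together with the third slot always sums to 11, so 8, 5, -1, -13, -37, -85 → -181.
Combining the parts gives (79 : 45 : 192 : -181).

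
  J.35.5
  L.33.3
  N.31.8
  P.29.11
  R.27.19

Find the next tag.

T.25.30

Letter — letters move forward 2 places in the alphabet: J, L, N, P, R → T.
Second component — −2 each step: 35, 33, 31, 29, 27 → 25.
Third component: 5, 3, 8, 11, 19 → 30 (each term is the sum of the two before it).
Combining the parts gives T.25.30.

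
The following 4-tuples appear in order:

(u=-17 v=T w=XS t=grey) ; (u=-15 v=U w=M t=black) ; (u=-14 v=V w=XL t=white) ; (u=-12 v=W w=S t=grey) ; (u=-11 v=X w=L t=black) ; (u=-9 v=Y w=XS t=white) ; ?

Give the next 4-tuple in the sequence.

U — alternating steps +2, +1, +2, +1, …: -17, -15, -14, -12, -11, -9 → -8.
V goes T, U, V, W, X, Y → Z (letters move forward 1 place in the alphabet).
W — repeats XS → M → XL → S → L: XS, M, XL, S, L, XS → M.
T: grey, black, white, grey, black, white → grey (repeats grey → black → white).
Putting it together: (u=-8 v=Z w=M t=grey).

(u=-8 v=Z w=M t=grey)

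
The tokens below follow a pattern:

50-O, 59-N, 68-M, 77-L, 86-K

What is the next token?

For the first component, +9 each step: 50, 59, 68, 77, 86 → 95.
Letter: letters move back 1 place in the alphabet; O, N, M, L, K → J.
Putting it together: 95-J.

95-J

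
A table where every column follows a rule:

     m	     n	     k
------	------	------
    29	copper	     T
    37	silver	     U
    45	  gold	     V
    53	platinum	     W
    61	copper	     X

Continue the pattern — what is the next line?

Column m — +8 each step: 29, 37, 45, 53, 61 → 69.
Column n: repeats copper → silver → gold → platinum; copper, silver, gold, platinum, copper → silver.
Column k: T, U, V, W, X → Y (letters move forward 1 place in the alphabet).
Putting it together: 69  silver  Y.

69  silver  Y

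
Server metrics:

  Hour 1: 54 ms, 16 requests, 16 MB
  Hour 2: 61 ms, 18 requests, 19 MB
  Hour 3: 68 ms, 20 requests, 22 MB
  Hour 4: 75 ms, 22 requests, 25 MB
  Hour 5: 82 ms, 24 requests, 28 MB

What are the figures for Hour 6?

Ms goes 54, 61, 68, 75, 82 → 89 (+7 each step).
Requests — +2 each step: 16, 18, 20, 22, 24 → 26.
For the MB, +3 each step: 16, 19, 22, 25, 28 → 31.
So the next row is 89 ms, 26 requests, 31 MB.

89 ms, 26 requests, 31 MB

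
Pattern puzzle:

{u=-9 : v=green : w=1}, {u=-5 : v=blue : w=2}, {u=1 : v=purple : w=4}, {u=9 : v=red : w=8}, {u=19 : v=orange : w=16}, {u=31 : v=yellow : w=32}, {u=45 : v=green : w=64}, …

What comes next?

{u=61 : v=blue : w=128}

U goes -9, -5, 1, 9, 19, 31, 45 → 61 (differences are 4, 6, 8, … (increasing by 2 each time)).
V: repeats green → blue → purple → red → orange → yellow; green, blue, purple, red, orange, yellow, green → blue.
W: ×2 each step; 1, 2, 4, 8, 16, 32, 64 → 128.
So the next element is {u=61 : v=blue : w=128}.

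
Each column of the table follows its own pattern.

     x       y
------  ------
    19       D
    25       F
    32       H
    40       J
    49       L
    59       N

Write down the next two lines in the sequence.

For the column x, differences are 6, 7, 8, … (increasing by 1 each time): 19, 25, 32, 40, 49, 59 → 70 → 82.
Column y — letters move forward 2 places in the alphabet: D, F, H, J, L, N → P → R.
Putting the parts together: 70  P and then 82  R.

70  P; 82  R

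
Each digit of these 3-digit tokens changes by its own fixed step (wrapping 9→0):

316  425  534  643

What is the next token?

752

For the first digit, +1 each step, mod 10: 3, 4, 5, 6 → 7.
Second digit: +1 each step, mod 10, so 1, 2, 3, 4 → 5.
Third digit — −1 each step, mod 10: 6, 5, 4, 3 → 2.
Combining the parts gives 752.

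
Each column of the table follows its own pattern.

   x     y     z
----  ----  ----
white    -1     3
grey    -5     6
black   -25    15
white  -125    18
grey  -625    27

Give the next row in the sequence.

black  -3125  30

Column x — repeats white → grey → black: white, grey, black, white, grey → black.
Column y: ×5 each step, so -1, -5, -25, -125, -625 → -3125.
Column z goes 3, 6, 15, 18, 27 → 30 (alternating steps +3, +9, +3, +9, …).
Combining the parts gives black  -3125  30.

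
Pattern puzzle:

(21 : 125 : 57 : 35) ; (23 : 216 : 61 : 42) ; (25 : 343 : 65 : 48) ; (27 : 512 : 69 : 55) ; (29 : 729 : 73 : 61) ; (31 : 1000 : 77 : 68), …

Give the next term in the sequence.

For the first value, +2 each step: 21, 23, 25, 27, 29, 31 → 33.
Second value: perfect cubes: 5³, 6³, 7³, …; 125, 216, 343, 512, 729, 1000 → 1331.
Third value: +4 each step, so 57, 61, 65, 69, 73, 77 → 81.
For the fourth value, alternating steps +7, +6, +7, +6, …: 35, 42, 48, 55, 61, 68 → 74.
Putting it together: (33 : 1331 : 81 : 74).

(33 : 1331 : 81 : 74)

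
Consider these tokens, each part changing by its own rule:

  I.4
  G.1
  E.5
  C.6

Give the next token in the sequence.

Letter — letters move back 2 places in the alphabet: I, G, E, C → A.
Second component: 4, 1, 5, 6 → 11 (each term is the sum of the two before it).
Putting it together: A.11.

A.11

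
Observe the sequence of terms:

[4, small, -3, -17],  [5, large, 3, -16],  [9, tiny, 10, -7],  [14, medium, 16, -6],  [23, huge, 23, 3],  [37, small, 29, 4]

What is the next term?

First value goes 4, 5, 9, 14, 23, 37 → 60 (each term is the sum of the two before it).
Size: repeats small → large → tiny → medium → huge, so small, large, tiny, medium, huge, small → large.
Third value — alternating steps +6, +7, +6, +7, …: -3, 3, 10, 16, 23, 29 → 36.
Fourth value: alternating steps +1, +9, +1, +9, …; -17, -16, -7, -6, 3, 4 → 13.
Combining the parts gives [60, large, 36, 13].

[60, large, 36, 13]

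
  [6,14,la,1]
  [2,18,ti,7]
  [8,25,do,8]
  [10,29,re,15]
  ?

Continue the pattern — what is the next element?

First slot goes 6, 2, 8, 10 → 18 (each term is the sum of the two before it).
Second slot: alternating steps +4, +7, +4, +7, …, so 14, 18, 25, 29 → 36.
For the note, runs through the solfège scale do→ti: la, ti, do, re → mi.
Fourth slot: 1, 7, 8, 15 → 23 (each term is the sum of the two before it).
So the next element is [18,36,mi,23].

[18,36,mi,23]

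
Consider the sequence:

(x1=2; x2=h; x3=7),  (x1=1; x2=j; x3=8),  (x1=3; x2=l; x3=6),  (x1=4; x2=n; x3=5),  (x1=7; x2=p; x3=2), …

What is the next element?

For the x1, each term is the sum of the two before it: 2, 1, 3, 4, 7 → 11.
X2 — letters move forward 2 places in the alphabet: h, j, l, n, p → r.
X3: together with the x1 always sums to 9, so 7, 8, 6, 5, 2 → -2.
Putting it together: (x1=11; x2=r; x3=-2).

(x1=11; x2=r; x3=-2)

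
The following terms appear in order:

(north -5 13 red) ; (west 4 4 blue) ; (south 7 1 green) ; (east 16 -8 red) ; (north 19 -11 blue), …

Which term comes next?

Direction — repeats north → west → south → east: north, west, south, east, north → west.
Second component: alternating steps +9, +3, +9, +3, …; -5, 4, 7, 16, 19 → 28.
Third component: together with the second component always sums to 8, so 13, 4, 1, -8, -11 → -20.
Colour: red, blue, green, red, blue → green (repeats red → blue → green).
So the next term is (west 28 -20 green).

(west 28 -20 green)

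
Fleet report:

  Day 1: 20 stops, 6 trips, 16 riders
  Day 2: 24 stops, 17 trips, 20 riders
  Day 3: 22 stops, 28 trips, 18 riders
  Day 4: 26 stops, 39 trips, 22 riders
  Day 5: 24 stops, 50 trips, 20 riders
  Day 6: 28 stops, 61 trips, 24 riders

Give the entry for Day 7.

26 stops, 72 trips, 22 riders

Stops: 20, 24, 22, 26, 24, 28 → 26 (alternating steps +4, −2, +4, −2, …).
Trips goes 6, 17, 28, 39, 50, 61 → 72 (+11 each step).
Riders: always 4 less than the stops; 16, 20, 18, 22, 20, 24 → 22.
Putting it together: 26 stops, 72 trips, 22 riders.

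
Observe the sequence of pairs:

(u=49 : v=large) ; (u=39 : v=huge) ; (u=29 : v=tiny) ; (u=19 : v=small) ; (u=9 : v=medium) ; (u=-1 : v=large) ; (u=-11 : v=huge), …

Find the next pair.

U: 49, 39, 29, 19, 9, -1, -11 → -21 (−10 each step).
For the v, repeats large → huge → tiny → small → medium: large, huge, tiny, small, medium, large, huge → tiny.
Combining the parts gives (u=-21 : v=tiny).

(u=-21 : v=tiny)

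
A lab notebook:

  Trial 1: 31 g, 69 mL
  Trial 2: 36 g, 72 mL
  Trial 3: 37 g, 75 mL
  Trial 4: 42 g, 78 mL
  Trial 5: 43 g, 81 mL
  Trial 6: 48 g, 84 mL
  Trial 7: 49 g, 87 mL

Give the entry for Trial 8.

54 g, 90 mL

G — alternating steps +5, +1, +5, +1, …: 31, 36, 37, 42, 43, 48, 49 → 54.
ML: +3 each step; 69, 72, 75, 78, 81, 84, 87 → 90.
Combining the parts gives 54 g, 90 mL.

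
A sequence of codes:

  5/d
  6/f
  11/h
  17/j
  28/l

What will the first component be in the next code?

For the first component, each term is the sum of the two before it: 5, 6, 11, 17, 28 → 45.

45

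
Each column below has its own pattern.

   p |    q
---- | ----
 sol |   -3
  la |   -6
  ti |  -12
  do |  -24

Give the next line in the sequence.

re  -48

Column p: runs through the solfège scale do→ti; sol, la, ti, do → re.
Column q: ×2 each step; -3, -6, -12, -24 → -48.
Combining the parts gives re  -48.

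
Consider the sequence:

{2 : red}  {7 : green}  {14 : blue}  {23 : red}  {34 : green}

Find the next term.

First part goes 2, 7, 14, 23, 34 → 47 (differences are 5, 7, 9, … (increasing by 2 each time)).
For the colour, repeats red → green → blue: red, green, blue, red, green → blue.
Putting it together: {47 : blue}.

{47 : blue}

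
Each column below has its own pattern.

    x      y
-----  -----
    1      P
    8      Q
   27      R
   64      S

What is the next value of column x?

125

Column x goes 1, 8, 27, 64 → 125 (perfect cubes: 1³, 2³, 3³, …).
Column y — letters move forward 1 place in the alphabet: P, Q, R, S → T.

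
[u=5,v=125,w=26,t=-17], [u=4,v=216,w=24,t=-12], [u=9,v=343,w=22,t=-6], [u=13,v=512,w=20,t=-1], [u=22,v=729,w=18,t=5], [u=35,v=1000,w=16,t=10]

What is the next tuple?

U: 5, 4, 9, 13, 22, 35 → 57 (each term is the sum of the two before it).
For the v, perfect cubes: 5³, 6³, 7³, …: 125, 216, 343, 512, 729, 1000 → 1331.
W: −2 each step; 26, 24, 22, 20, 18, 16 → 14.
For the t, alternating steps +5, +6, +5, +6, …: -17, -12, -6, -1, 5, 10 → 16.
Putting it together: [u=57,v=1331,w=14,t=16].

[u=57,v=1331,w=14,t=16]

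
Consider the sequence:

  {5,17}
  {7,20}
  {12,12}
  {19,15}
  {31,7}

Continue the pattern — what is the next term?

First component: each term is the sum of the two before it; 5, 7, 12, 19, 31 → 50.
For the second component, alternating steps +3, −8, +3, −8, …: 17, 20, 12, 15, 7 → 10.
Combining the parts gives {50,10}.

{50,10}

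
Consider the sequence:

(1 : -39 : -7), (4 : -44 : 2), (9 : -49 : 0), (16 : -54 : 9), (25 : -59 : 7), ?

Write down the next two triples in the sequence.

For the first slot, perfect squares: 1², 2², 3², …: 1, 4, 9, 16, 25 → 36 → 49.
Second slot: −5 each step, so -39, -44, -49, -54, -59 → -64 → -69.
Third slot: alternating steps +9, −2, +9, −2, …; -7, 2, 0, 9, 7 → 16 → 14.
Putting the parts together: (36 : -64 : 16) and then (49 : -69 : 14).

(36 : -64 : 16), (49 : -69 : 14)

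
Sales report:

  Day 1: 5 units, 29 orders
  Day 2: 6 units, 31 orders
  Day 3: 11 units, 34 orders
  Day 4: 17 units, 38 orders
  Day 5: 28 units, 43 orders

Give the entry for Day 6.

45 units, 49 orders

Units goes 5, 6, 11, 17, 28 → 45 (each term is the sum of the two before it).
Orders: differences are 2, 3, 4, … (increasing by 1 each time); 29, 31, 34, 38, 43 → 49.
Combining the parts gives 45 units, 49 orders.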